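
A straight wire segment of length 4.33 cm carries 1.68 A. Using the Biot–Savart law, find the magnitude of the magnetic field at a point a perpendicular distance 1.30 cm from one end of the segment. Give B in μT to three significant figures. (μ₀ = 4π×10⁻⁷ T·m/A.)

For a finite straight segment, B = (μ₀I/4πd)(sinθ₁ + sinθ₂), where θ₁, θ₂ are the angles from the perpendicular to each end.
The perpendicular foot is at one end, so the two end-offsets along the wire are 0 and L = 0.0433 m.
sinθ₁ = 0/√(0²+0.013²) = 0.0000; sinθ₂ = 0.0433/√(0.0433²+0.013²) = 0.9578.
B = (4π×10⁻⁷ × 1.68) / (4π × 0.013) × (0.0000 + 0.9578) = 1.24×10⁻⁵ T.

B ≈ 12.4 μT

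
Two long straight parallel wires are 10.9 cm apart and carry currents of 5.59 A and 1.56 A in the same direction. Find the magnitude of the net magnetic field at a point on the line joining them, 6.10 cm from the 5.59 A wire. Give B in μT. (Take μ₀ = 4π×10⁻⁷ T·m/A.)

Each long wire gives B = μ₀I/(2πd). Distances are d₁ = 0.061 m and d₂ = 0.048 m.
B₁ = 1.83×10⁻⁵ T, B₂ = 6.50×10⁻⁶ T.
Between parallel currents the two contributions point in opposite directions, so they subtract. B = |B₁ − B₂| = |1.83×10⁻⁵ − 6.50×10⁻⁶| = 1.18×10⁻⁵ T.

B ≈ 11.8 μT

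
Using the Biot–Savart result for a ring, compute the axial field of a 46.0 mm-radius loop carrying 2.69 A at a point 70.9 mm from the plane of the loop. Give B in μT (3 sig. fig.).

B ≈ 5.92 μT

On the axis of a circular loop, B = μ₀IR² / [2(R²+z²)^(3/2)].
R² + z² = (0.046)² + (0.0709)² = 0.007143 m², and (R²+z²)^(3/2) = 6.04×10⁻⁴ m³.
B = (4π×10⁻⁷ × 2.69 × 0.002116) / (2 × 6.04×10⁻⁴) = 5.92×10⁻⁶ T.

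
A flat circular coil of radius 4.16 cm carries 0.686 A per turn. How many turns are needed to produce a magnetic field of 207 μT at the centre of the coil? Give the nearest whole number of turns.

N = 20

For an N-turn coil, B = Nμ₀I/(2R). A single turn gives B₁ = 1.04×10⁻⁵ T with R = 0.0416 m.
N = B/B₁ = 2.07×10⁻⁴ / 1.04×10⁻⁵ = 19.98.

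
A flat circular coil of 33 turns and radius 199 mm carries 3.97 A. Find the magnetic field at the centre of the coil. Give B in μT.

B ≈ 414 μT

For an N-turn flat coil, B = Nμ₀I/(2R) with R = 0.199 m.
B = 33 × 1.25×10⁻⁵ T = 4.14×10⁻⁴ T.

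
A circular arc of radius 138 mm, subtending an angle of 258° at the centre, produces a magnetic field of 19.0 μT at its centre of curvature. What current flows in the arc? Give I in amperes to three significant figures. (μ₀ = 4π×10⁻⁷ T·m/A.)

For a circular arc, B = μ₀Iφ/(4πR) with φ in radians; here φ = 4.503 rad.
So I = 4πRB/(μ₀φ) = 4π × 0.138 × 1.90×10⁻⁵ / (4π×10⁻⁷ × 4.503) = 5.82 A.

I ≈ 5.82 A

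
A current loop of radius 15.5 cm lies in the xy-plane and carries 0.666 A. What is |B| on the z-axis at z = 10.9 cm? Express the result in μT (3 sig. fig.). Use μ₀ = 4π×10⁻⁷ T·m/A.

B ≈ 1.48 μT

On the axis of a circular loop, B = μ₀IR² / [2(R²+z²)^(3/2)].
R² + z² = (0.155)² + (0.109)² = 0.03591 m², and (R²+z²)^(3/2) = 6.80×10⁻³ m³.
B = (4π×10⁻⁷ × 0.666 × 0.02403) / (2 × 6.80×10⁻³) = 1.48×10⁻⁶ T.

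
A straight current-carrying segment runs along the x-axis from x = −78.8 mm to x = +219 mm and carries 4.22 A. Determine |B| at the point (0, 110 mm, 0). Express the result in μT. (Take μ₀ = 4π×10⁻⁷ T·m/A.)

For a finite straight segment, B = (μ₀I/4πd)(sinθ₁ + sinθ₂), where θ₁, θ₂ are the angles from the perpendicular to each end.
The perpendicular distance is d = 0.11 m; the end-offsets along the wire are a = 0.0788 m and b = 0.219 m.
sinθ₁ = 0.0788/√(0.0788²+0.11²) = 0.5824; sinθ₂ = 0.219/√(0.219²+0.11²) = 0.8936.
B = (4π×10⁻⁷ × 4.22) / (4π × 0.11) × (0.5824 + 0.8936) = 5.66×10⁻⁶ T.

B ≈ 5.66 μT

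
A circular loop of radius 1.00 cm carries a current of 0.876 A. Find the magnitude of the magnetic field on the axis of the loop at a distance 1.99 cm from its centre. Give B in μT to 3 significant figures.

On the axis of a circular loop, B = μ₀IR² / [2(R²+z²)^(3/2)].
R² + z² = (0.01)² + (0.0199)² = 0.000496 m², and (R²+z²)^(3/2) = 1.10×10⁻⁵ m³.
B = (4π×10⁻⁷ × 0.876 × 0.0001) / (2 × 1.10×10⁻⁵) = 4.98×10⁻⁶ T.

B ≈ 4.98 μT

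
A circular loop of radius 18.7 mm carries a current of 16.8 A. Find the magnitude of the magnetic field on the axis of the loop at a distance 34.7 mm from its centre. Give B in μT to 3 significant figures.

On the axis of a circular loop, B = μ₀IR² / [2(R²+z²)^(3/2)].
R² + z² = (0.0187)² + (0.0347)² = 0.001554 m², and (R²+z²)^(3/2) = 6.12×10⁻⁵ m³.
B = (4π×10⁻⁷ × 16.8 × 0.0003497) / (2 × 6.12×10⁻⁵) = 6.03×10⁻⁵ T.

B ≈ 60.3 μT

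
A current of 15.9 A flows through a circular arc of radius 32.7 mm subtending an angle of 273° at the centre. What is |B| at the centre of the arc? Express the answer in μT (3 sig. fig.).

B ≈ 232 μT

The Biot–Savart field of a circular arc at its centre is B = μ₀Iφ/(4πR), with φ = 4.765 rad.
B = (4π×10⁻⁷ × 15.9 × 4.765) / (4π × 0.0327) = 2.32×10⁻⁴ T.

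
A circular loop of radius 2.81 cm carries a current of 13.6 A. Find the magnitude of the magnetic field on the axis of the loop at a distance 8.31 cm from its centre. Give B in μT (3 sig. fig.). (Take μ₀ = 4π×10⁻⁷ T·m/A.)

B ≈ 10.0 μT

On the axis of a circular loop, B = μ₀IR² / [2(R²+z²)^(3/2)].
R² + z² = (0.0281)² + (0.0831)² = 0.007695 m², and (R²+z²)^(3/2) = 6.75×10⁻⁴ m³.
B = (4π×10⁻⁷ × 13.6 × 0.0007896) / (2 × 6.75×10⁻⁴) = 1.00×10⁻⁵ T.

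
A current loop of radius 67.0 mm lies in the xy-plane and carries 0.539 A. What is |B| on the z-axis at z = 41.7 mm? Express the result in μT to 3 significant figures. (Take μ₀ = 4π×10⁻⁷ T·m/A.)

On the axis of a circular loop, B = μ₀IR² / [2(R²+z²)^(3/2)].
R² + z² = (0.067)² + (0.0417)² = 0.006228 m², and (R²+z²)^(3/2) = 4.91×10⁻⁴ m³.
B = (4π×10⁻⁷ × 0.539 × 0.004489) / (2 × 4.91×10⁻⁴) = 3.09×10⁻⁶ T.

B ≈ 3.09 μT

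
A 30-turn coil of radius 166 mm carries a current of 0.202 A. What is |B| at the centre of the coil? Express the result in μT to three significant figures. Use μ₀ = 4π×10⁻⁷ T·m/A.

B ≈ 22.9 μT

For an N-turn flat coil, B = Nμ₀I/(2R) with R = 0.166 m.
B = 30 × 7.65×10⁻⁷ T = 2.29×10⁻⁵ T.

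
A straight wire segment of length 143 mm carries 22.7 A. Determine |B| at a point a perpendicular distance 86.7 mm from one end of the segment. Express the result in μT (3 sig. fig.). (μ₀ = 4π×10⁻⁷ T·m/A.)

B ≈ 22.4 μT

For a finite straight segment, B = (μ₀I/4πd)(sinθ₁ + sinθ₂), where θ₁, θ₂ are the angles from the perpendicular to each end.
The perpendicular foot is at one end, so the two end-offsets along the wire are 0 and L = 0.143 m.
sinθ₁ = 0/√(0²+0.0867²) = 0.0000; sinθ₂ = 0.143/√(0.143²+0.0867²) = 0.8551.
B = (4π×10⁻⁷ × 22.7) / (4π × 0.0867) × (0.0000 + 0.8551) = 2.24×10⁻⁵ T.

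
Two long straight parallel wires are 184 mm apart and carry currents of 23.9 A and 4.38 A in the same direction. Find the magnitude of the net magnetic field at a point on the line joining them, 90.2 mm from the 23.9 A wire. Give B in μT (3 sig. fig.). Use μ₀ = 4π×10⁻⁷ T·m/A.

B ≈ 43.7 μT

Each long wire gives B = μ₀I/(2πd). Distances are d₁ = 0.0902 m and d₂ = 0.0938 m.
B₁ = 5.30×10⁻⁵ T, B₂ = 9.34×10⁻⁶ T.
Between parallel currents the two contributions point in opposite directions, so they subtract. B = |B₁ − B₂| = |5.30×10⁻⁵ − 9.34×10⁻⁶| = 4.37×10⁻⁵ T.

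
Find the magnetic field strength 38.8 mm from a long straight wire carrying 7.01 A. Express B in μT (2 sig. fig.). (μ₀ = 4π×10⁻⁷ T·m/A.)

B ≈ 36 μT

For an infinitely long straight wire, B = μ₀I/(2πd).
B = (4π×10⁻⁷ × 7.01) / (2π × 0.0388) = 3.61×10⁻⁵ T.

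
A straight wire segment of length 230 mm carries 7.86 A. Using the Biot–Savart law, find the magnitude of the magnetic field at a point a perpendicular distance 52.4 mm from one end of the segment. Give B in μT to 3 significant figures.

B ≈ 14.6 μT

For a finite straight segment, B = (μ₀I/4πd)(sinθ₁ + sinθ₂), where θ₁, θ₂ are the angles from the perpendicular to each end.
The perpendicular foot is at one end, so the two end-offsets along the wire are 0 and L = 0.23 m.
sinθ₁ = 0/√(0²+0.0524²) = 0.0000; sinθ₂ = 0.23/√(0.23²+0.0524²) = 0.9750.
B = (4π×10⁻⁷ × 7.86) / (4π × 0.0524) × (0.0000 + 0.9750) = 1.46×10⁻⁵ T.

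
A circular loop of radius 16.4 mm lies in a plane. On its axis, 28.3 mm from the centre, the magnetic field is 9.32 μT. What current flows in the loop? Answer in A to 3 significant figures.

On the axis of a loop, B = μ₀IR²/[2(R²+z²)^(3/2)], so I = 2B(R²+z²)^(3/2)/(μ₀R²).
R² + z² = 0.000269 + 0.0008009 = 0.00107 m²; raised to 3/2 gives 3.50×10⁻⁵ m³.
I = 2 × 9.32×10⁻⁶ × 3.50×10⁻⁵ / (1.26×10⁻⁶ × 0.000269) = 1.93 A.

I ≈ 1.93 A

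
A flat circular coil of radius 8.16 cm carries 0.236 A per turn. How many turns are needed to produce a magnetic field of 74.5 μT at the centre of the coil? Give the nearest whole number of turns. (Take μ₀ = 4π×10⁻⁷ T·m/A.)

For an N-turn coil, B = Nμ₀I/(2R). A single turn gives B₁ = 1.82×10⁻⁶ T with R = 0.0816 m.
N = B/B₁ = 7.45×10⁻⁵ / 1.82×10⁻⁶ = 41.00.

N = 41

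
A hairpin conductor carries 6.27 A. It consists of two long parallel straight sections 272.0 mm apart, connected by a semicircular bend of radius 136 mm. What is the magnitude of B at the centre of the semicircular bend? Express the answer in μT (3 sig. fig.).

B ≈ 23.7 μT

The semicircular arc contributes B_arc = μ₀I·π/(4πR) = μ₀I/(4R) = 1.45×10⁻⁵ T.
Each semi-infinite lead is at perpendicular distance R = 0.136 m from the centre, with the perpendicular foot at its near end, so it contributes μ₀I/(4πR); both point the same way, together 9.22×10⁻⁶ T.
Arc and leads all point the same direction: B = 1.45×10⁻⁵ + 9.22×10⁻⁶ = 2.37×10⁻⁵ T.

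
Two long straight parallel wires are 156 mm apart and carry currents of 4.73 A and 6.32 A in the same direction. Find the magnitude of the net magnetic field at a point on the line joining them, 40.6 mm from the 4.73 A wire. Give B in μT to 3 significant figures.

Each long wire gives B = μ₀I/(2πd). Distances are d₁ = 0.0406 m and d₂ = 0.1154 m.
B₁ = 2.33×10⁻⁵ T, B₂ = 1.10×10⁻⁵ T.
Between parallel currents the two contributions point in opposite directions, so they subtract. B = |B₁ − B₂| = |2.33×10⁻⁵ − 1.10×10⁻⁵| = 1.23×10⁻⁵ T.

B ≈ 12.3 μT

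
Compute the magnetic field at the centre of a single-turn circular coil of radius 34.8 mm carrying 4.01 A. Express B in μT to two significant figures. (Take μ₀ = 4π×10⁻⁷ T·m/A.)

B ≈ 72 μT

At the centre of a circular loop the Biot–Savart law gives B = μ₀I/(2R).
B = (4π×10⁻⁷ × 4.01) / (2 × 0.0348) = 7.24×10⁻⁵ T.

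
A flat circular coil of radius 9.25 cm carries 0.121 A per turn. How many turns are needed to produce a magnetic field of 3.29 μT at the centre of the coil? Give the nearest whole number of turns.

N = 4

For an N-turn coil, B = Nμ₀I/(2R). A single turn gives B₁ = 8.22×10⁻⁷ T with R = 0.0925 m.
N = B/B₁ = 3.29×10⁻⁶ / 8.22×10⁻⁷ = 4.00.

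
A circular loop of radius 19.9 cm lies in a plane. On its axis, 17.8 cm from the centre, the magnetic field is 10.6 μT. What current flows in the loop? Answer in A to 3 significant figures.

On the axis of a loop, B = μ₀IR²/[2(R²+z²)^(3/2)], so I = 2B(R²+z²)^(3/2)/(μ₀R²).
R² + z² = 0.0396 + 0.03168 = 0.07128 m²; raised to 3/2 gives 1.90×10⁻² m³.
I = 2 × 1.06×10⁻⁵ × 1.90×10⁻² / (1.26×10⁻⁶ × 0.0396) = 8.11 A.

I ≈ 8.11 A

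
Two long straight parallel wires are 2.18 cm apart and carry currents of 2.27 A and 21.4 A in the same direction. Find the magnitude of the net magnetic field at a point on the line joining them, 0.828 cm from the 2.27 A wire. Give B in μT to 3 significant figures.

Each long wire gives B = μ₀I/(2πd). Distances are d₁ = 0.00828 m and d₂ = 0.01352 m.
B₁ = 5.48×10⁻⁵ T, B₂ = 3.17×10⁻⁴ T.
Between parallel currents the two contributions point in opposite directions, so they subtract. B = |B₁ − B₂| = |5.48×10⁻⁵ − 3.17×10⁻⁴| = 2.62×10⁻⁴ T.

B ≈ 262 μT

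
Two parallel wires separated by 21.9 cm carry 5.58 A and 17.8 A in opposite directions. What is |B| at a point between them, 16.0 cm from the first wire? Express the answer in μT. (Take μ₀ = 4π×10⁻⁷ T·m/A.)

Each long wire gives B = μ₀I/(2πd). Distances are d₁ = 0.16 m and d₂ = 0.059 m.
B₁ = 6.98×10⁻⁶ T, B₂ = 6.03×10⁻⁵ T.
Between antiparallel currents both contributions point the same way, so they add. B = B₁ + B₂ = 6.98×10⁻⁶ + 6.03×10⁻⁵ = 6.73×10⁻⁵ T.

B ≈ 67.3 μT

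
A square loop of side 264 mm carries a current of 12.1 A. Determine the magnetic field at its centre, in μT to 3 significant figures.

B ≈ 51.9 μT

Each side is a finite straight segment at perpendicular distance d = a/(2 tan(π/4)) = 0.132 m from the centre, with end-angles ±π/4.
One side contributes B₁ = (μ₀I/4πd)·2 sin(π/4) = 1.30×10⁻⁵ T.
All 4 sides add in the same direction: B = 4 × 1.30×10⁻⁵ = 5.19×10⁻⁵ T.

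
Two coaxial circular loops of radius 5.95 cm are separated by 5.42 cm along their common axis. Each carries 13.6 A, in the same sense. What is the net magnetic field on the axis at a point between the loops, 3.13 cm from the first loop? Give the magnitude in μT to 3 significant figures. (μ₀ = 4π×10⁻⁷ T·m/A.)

Each loop contributes B = μ₀IR²/[2(R²+z²)^(3/2)] on the axis, with z measured from that loop.
Loop 1 (z = 0.0313 m): B₁ = 9.96×10⁻⁵ T. Loop 2 (z = 0.0229 m): B₂ = 1.17×10⁻⁴ T.
The fields add: B = B₁ + B₂ = 2.16×10⁻⁴ T.

B ≈ 216 μT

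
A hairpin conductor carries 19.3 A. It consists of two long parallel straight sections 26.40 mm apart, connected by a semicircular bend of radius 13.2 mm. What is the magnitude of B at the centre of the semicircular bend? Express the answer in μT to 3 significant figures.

B ≈ 752 μT

The semicircular arc contributes B_arc = μ₀I·π/(4πR) = μ₀I/(4R) = 4.59×10⁻⁴ T.
Each semi-infinite lead is at perpendicular distance R = 0.0132 m from the centre, with the perpendicular foot at its near end, so it contributes μ₀I/(4πR); both point the same way, together 2.92×10⁻⁴ T.
Arc and leads all point the same direction: B = 4.59×10⁻⁴ + 2.92×10⁻⁴ = 7.52×10⁻⁴ T.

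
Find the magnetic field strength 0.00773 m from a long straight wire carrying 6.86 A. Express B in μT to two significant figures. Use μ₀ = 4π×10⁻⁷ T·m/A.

For an infinitely long straight wire, B = μ₀I/(2πd).
B = (4π×10⁻⁷ × 6.86) / (2π × 0.00773) = 1.77×10⁻⁴ T.

B ≈ 180 μT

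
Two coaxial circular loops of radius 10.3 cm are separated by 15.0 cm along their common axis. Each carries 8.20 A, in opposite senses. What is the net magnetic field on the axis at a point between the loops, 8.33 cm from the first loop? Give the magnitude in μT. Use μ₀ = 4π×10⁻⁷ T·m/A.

Each loop contributes B = μ₀IR²/[2(R²+z²)^(3/2)] on the axis, with z measured from that loop.
Loop 1 (z = 0.0833 m): B₁ = 2.35×10⁻⁵ T. Loop 2 (z = 0.0667 m): B₂ = 2.96×10⁻⁵ T.
The fields oppose: B = |B₁ − B₂| = 6.07×10⁻⁶ T.

B ≈ 6.07 μT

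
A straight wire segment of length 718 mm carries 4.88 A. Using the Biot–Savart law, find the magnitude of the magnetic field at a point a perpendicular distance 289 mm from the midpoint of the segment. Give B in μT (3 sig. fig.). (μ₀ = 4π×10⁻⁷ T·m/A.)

B ≈ 2.63 μT

For a finite straight segment, B = (μ₀I/4πd)(sinθ₁ + sinθ₂), where θ₁, θ₂ are the angles from the perpendicular to each end.
The perpendicular from the point meets the wire at its midpoint, so each end is L/2 = 0.359 m away along the wire.
sinθ₁ = 0.359/√(0.359²+0.289²) = 0.7790; sinθ₂ = 0.359/√(0.359²+0.289²) = 0.7790.
B = (4π×10⁻⁷ × 4.88) / (4π × 0.289) × (0.7790 + 0.7790) = 2.63×10⁻⁶ T.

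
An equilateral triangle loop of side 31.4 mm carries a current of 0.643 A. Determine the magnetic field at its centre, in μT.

B ≈ 36.9 μT

Each side is a finite straight segment at perpendicular distance d = a/(2 tan(π/3)) = 0.009064 m from the centre, with end-angles ±π/3.
One side contributes B₁ = (μ₀I/4πd)·2 sin(π/3) = 1.23×10⁻⁵ T.
All 3 sides add in the same direction: B = 3 × 1.23×10⁻⁵ = 3.69×10⁻⁵ T.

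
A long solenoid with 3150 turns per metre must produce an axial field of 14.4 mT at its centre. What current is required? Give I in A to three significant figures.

Inside a long solenoid B = μ₀nI with n = 3150 m⁻¹, so I = B/(μ₀n).
I = 1.44×10⁻² / (4π×10⁻⁷ × 3150) = 3.64 A.

I ≈ 3.64 A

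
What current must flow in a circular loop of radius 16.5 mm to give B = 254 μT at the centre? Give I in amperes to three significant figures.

I ≈ 6.67 A

At the centre of a circular loop B = μ₀I/(2R), so I = 2RB/μ₀.
With R = 0.0165 m, I = 2 × 0.0165 × 2.54×10⁻⁴ / (4π×10⁻⁷) = 6.67 A.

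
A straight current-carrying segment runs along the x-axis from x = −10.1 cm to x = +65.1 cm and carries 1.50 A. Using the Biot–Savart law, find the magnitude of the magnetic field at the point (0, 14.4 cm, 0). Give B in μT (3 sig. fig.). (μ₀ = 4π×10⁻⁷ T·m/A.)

B ≈ 1.62 μT

For a finite straight segment, B = (μ₀I/4πd)(sinθ₁ + sinθ₂), where θ₁, θ₂ are the angles from the perpendicular to each end.
The perpendicular distance is d = 0.144 m; the end-offsets along the wire are a = 0.101 m and b = 0.651 m.
sinθ₁ = 0.101/√(0.101²+0.144²) = 0.5742; sinθ₂ = 0.651/√(0.651²+0.144²) = 0.9764.
B = (4π×10⁻⁷ × 1.50) / (4π × 0.144) × (0.5742 + 0.9764) = 1.62×10⁻⁶ T.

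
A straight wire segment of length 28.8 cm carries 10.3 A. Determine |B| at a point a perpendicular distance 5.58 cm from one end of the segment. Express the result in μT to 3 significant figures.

B ≈ 18.1 μT

For a finite straight segment, B = (μ₀I/4πd)(sinθ₁ + sinθ₂), where θ₁, θ₂ are the angles from the perpendicular to each end.
The perpendicular foot is at one end, so the two end-offsets along the wire are 0 and L = 0.288 m.
sinθ₁ = 0/√(0²+0.0558²) = 0.0000; sinθ₂ = 0.288/√(0.288²+0.0558²) = 0.9817.
B = (4π×10⁻⁷ × 10.3) / (4π × 0.0558) × (0.0000 + 0.9817) = 1.81×10⁻⁵ T.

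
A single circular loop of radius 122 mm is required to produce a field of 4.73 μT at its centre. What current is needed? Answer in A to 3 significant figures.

At the centre of a circular loop B = μ₀I/(2R), so I = 2RB/μ₀.
With R = 0.122 m, I = 2 × 0.122 × 4.73×10⁻⁶ / (4π×10⁻⁷) = 0.918 A.

I ≈ 0.918 A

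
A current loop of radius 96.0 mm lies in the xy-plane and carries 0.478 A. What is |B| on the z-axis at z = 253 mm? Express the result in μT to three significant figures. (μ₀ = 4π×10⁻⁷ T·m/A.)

B ≈ 0.140 μT

On the axis of a circular loop, B = μ₀IR² / [2(R²+z²)^(3/2)].
R² + z² = (0.096)² + (0.253)² = 0.07322 m², and (R²+z²)^(3/2) = 1.98×10⁻² m³.
B = (4π×10⁻⁷ × 0.478 × 0.009216) / (2 × 1.98×10⁻²) = 1.40×10⁻⁷ T.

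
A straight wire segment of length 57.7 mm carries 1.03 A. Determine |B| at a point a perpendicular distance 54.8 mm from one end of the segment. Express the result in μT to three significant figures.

B ≈ 1.36 μT

For a finite straight segment, B = (μ₀I/4πd)(sinθ₁ + sinθ₂), where θ₁, θ₂ are the angles from the perpendicular to each end.
The perpendicular foot is at one end, so the two end-offsets along the wire are 0 and L = 0.0577 m.
sinθ₁ = 0/√(0²+0.0548²) = 0.0000; sinθ₂ = 0.0577/√(0.0577²+0.0548²) = 0.7251.
B = (4π×10⁻⁷ × 1.03) / (4π × 0.0548) × (0.0000 + 0.7251) = 1.36×10⁻⁶ T.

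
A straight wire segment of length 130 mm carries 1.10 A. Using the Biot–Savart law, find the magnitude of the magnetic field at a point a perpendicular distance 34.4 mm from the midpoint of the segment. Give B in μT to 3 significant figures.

B ≈ 5.65 μT

For a finite straight segment, B = (μ₀I/4πd)(sinθ₁ + sinθ₂), where θ₁, θ₂ are the angles from the perpendicular to each end.
The perpendicular from the point meets the wire at its midpoint, so each end is L/2 = 0.065 m away along the wire.
sinθ₁ = 0.065/√(0.065²+0.0344²) = 0.8839; sinθ₂ = 0.065/√(0.065²+0.0344²) = 0.8839.
B = (4π×10⁻⁷ × 1.10) / (4π × 0.0344) × (0.8839 + 0.8839) = 5.65×10⁻⁶ T.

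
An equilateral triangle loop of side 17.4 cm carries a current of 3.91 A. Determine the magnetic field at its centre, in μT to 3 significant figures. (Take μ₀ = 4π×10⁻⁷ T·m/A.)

B ≈ 40.4 μT

Each side is a finite straight segment at perpendicular distance d = a/(2 tan(π/3)) = 0.05023 m from the centre, with end-angles ±π/3.
One side contributes B₁ = (μ₀I/4πd)·2 sin(π/3) = 1.35×10⁻⁵ T.
All 3 sides add in the same direction: B = 3 × 1.35×10⁻⁵ = 4.04×10⁻⁵ T.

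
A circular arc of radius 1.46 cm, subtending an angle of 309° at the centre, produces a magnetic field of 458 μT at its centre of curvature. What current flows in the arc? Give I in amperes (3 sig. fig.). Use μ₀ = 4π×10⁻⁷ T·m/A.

For a circular arc, B = μ₀Iφ/(4πR) with φ in radians; here φ = 5.393 rad.
So I = 4πRB/(μ₀φ) = 4π × 0.0146 × 4.58×10⁻⁴ / (4π×10⁻⁷ × 5.393) = 12.4 A.

I ≈ 12.4 A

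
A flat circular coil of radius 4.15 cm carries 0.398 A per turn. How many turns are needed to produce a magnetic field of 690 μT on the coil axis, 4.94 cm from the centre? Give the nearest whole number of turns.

For an N-turn coil, B = Nμ₀IR²/[2(R²+z²)^(3/2)]. A single turn gives B₁ = 1.60×10⁻⁶ T with R = 0.0415 m, z = 0.0494 m.
N = B/B₁ = 6.90×10⁻⁴ / 1.60×10⁻⁶ = 430.27.

N = 430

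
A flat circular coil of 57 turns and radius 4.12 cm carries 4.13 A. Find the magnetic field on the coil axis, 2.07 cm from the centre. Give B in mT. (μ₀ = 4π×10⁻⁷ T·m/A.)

For an N-turn flat coil, B = Nμ₀IR²/[2(R²+z²)^(3/2)] with R = 0.0412 m, z = 0.0207 m.
B = 57 × 4.49×10⁻⁵ T = 2.56×10⁻³ T.

B ≈ 2.56 mT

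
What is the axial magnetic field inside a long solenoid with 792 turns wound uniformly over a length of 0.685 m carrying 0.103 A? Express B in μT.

Inside a long solenoid, B = μ₀nI with n = 1156 turns/m.
B = 4π×10⁻⁷ × 1156 × 0.103 = 1.50×10⁻⁴ T.

B ≈ 150 μT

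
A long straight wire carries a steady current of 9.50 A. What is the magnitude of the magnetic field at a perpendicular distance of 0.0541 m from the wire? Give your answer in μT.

B ≈ 35.1 μT

For an infinitely long straight wire, B = μ₀I/(2πd).
B = (4π×10⁻⁷ × 9.50) / (2π × 0.0541) = 3.51×10⁻⁵ T.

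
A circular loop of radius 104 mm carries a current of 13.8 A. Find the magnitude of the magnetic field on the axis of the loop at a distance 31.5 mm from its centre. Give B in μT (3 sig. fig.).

B ≈ 73.1 μT

On the axis of a circular loop, B = μ₀IR² / [2(R²+z²)^(3/2)].
R² + z² = (0.104)² + (0.0315)² = 0.01181 m², and (R²+z²)^(3/2) = 1.28×10⁻³ m³.
B = (4π×10⁻⁷ × 13.8 × 0.01082) / (2 × 1.28×10⁻³) = 7.31×10⁻⁵ T.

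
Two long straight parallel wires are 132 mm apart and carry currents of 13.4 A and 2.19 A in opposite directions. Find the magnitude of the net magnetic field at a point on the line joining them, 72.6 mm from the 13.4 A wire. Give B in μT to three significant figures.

Each long wire gives B = μ₀I/(2πd). Distances are d₁ = 0.0726 m and d₂ = 0.0594 m.
B₁ = 3.69×10⁻⁵ T, B₂ = 7.37×10⁻⁶ T.
Between antiparallel currents both contributions point the same way, so they add. B = B₁ + B₂ = 3.69×10⁻⁵ + 7.37×10⁻⁶ = 4.43×10⁻⁵ T.

B ≈ 44.3 μT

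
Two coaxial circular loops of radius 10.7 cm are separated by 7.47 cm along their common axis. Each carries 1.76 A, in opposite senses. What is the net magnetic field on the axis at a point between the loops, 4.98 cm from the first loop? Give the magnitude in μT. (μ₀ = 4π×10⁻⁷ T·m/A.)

B ≈ 1.85 μT

Each loop contributes B = μ₀IR²/[2(R²+z²)^(3/2)] on the axis, with z measured from that loop.
Loop 1 (z = 0.0498 m): B₁ = 7.70×10⁻⁶ T. Loop 2 (z = 0.0249 m): B₂ = 9.55×10⁻⁶ T.
The fields oppose: B = |B₁ − B₂| = 1.85×10⁻⁶ T.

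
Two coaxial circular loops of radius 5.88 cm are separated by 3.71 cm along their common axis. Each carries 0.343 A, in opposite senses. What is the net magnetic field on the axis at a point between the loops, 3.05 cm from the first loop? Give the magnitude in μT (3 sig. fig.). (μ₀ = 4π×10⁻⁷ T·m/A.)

B ≈ 1.03 μT

Each loop contributes B = μ₀IR²/[2(R²+z²)^(3/2)] on the axis, with z measured from that loop.
Loop 1 (z = 0.0305 m): B₁ = 2.56×10⁻⁶ T. Loop 2 (z = 0.0066 m): B₂ = 3.60×10⁻⁶ T.
The fields oppose: B = |B₁ − B₂| = 1.03×10⁻⁶ T.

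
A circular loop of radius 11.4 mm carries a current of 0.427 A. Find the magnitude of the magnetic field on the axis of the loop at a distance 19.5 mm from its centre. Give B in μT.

B ≈ 3.03 μT

On the axis of a circular loop, B = μ₀IR² / [2(R²+z²)^(3/2)].
R² + z² = (0.0114)² + (0.0195)² = 0.0005102 m², and (R²+z²)^(3/2) = 1.15×10⁻⁵ m³.
B = (4π×10⁻⁷ × 0.427 × 0.00013) / (2 × 1.15×10⁻⁵) = 3.03×10⁻⁶ T.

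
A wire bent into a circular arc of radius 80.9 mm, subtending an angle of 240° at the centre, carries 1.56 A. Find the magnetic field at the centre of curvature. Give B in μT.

The Biot–Savart field of a circular arc at its centre is B = μ₀Iφ/(4πR), with φ = 4.189 rad.
B = (4π×10⁻⁷ × 1.56 × 4.189) / (4π × 0.0809) = 8.08×10⁻⁶ T.

B ≈ 8.08 μT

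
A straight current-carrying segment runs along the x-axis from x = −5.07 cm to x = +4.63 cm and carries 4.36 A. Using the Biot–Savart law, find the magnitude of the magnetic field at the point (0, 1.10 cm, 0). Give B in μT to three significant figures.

For a finite straight segment, B = (μ₀I/4πd)(sinθ₁ + sinθ₂), where θ₁, θ₂ are the angles from the perpendicular to each end.
The perpendicular distance is d = 0.011 m; the end-offsets along the wire are a = 0.0507 m and b = 0.0463 m.
sinθ₁ = 0.0507/√(0.0507²+0.011²) = 0.9773; sinθ₂ = 0.0463/√(0.0463²+0.011²) = 0.9729.
B = (4π×10⁻⁷ × 4.36) / (4π × 0.011) × (0.9773 + 0.9729) = 7.73×10⁻⁵ T.

B ≈ 77.3 μT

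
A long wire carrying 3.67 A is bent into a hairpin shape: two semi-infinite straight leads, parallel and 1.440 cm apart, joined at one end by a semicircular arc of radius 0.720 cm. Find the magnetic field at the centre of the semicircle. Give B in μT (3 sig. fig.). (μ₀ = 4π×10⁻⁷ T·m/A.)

B ≈ 262 μT

The semicircular arc contributes B_arc = μ₀I·π/(4πR) = μ₀I/(4R) = 1.60×10⁻⁴ T.
Each semi-infinite lead is at perpendicular distance R = 0.0072 m from the centre, with the perpendicular foot at its near end, so it contributes μ₀I/(4πR); both point the same way, together 1.02×10⁻⁴ T.
Arc and leads all point the same direction: B = 1.60×10⁻⁴ + 1.02×10⁻⁴ = 2.62×10⁻⁴ T.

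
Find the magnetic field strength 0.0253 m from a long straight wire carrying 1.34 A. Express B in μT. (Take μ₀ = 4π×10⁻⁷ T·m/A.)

For an infinitely long straight wire, B = μ₀I/(2πd).
B = (4π×10⁻⁷ × 1.34) / (2π × 0.0253) = 1.06×10⁻⁵ T.

B ≈ 10.6 μT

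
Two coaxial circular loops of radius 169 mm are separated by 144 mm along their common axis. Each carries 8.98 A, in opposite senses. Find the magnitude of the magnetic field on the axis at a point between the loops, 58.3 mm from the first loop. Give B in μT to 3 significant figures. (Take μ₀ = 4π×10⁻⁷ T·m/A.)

Each loop contributes B = μ₀IR²/[2(R²+z²)^(3/2)] on the axis, with z measured from that loop.
Loop 1 (z = 0.0583 m): B₁ = 2.82×10⁻⁵ T. Loop 2 (z = 0.0857 m): B₂ = 2.37×10⁻⁵ T.
The fields oppose: B = |B₁ − B₂| = 4.52×10⁻⁶ T.

B ≈ 4.52 μT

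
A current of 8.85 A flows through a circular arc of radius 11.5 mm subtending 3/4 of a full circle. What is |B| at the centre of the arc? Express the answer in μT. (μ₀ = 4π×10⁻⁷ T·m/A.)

B ≈ 363 μT

The Biot–Savart field of a circular arc at its centre is B = μ₀Iφ/(4πR), with φ = 4.712 rad.
B = (4π×10⁻⁷ × 8.85 × 4.712) / (4π × 0.0115) = 3.63×10⁻⁴ T.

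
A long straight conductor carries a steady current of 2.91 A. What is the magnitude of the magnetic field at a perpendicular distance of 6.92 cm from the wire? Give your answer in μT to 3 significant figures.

B ≈ 8.41 μT

For an infinitely long straight wire, B = μ₀I/(2πd).
B = (4π×10⁻⁷ × 2.91) / (2π × 0.0692) = 8.41×10⁻⁶ T.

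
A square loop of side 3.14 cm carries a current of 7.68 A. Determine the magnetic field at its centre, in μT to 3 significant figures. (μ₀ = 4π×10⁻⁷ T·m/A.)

B ≈ 277 μT

Each side is a finite straight segment at perpendicular distance d = a/(2 tan(π/4)) = 0.0157 m from the centre, with end-angles ±π/4.
One side contributes B₁ = (μ₀I/4πd)·2 sin(π/4) = 6.92×10⁻⁵ T.
All 4 sides add in the same direction: B = 4 × 6.92×10⁻⁵ = 2.77×10⁻⁴ T.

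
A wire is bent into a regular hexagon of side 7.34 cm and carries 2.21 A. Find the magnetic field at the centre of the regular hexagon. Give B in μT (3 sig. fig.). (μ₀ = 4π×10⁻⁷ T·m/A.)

Each side is a finite straight segment at perpendicular distance d = a/(2 tan(π/6)) = 0.06357 m from the centre, with end-angles ±π/6.
One side contributes B₁ = (μ₀I/4πd)·2 sin(π/6) = 3.48×10⁻⁶ T.
All 6 sides add in the same direction: B = 6 × 3.48×10⁻⁶ = 2.09×10⁻⁵ T.

B ≈ 20.9 μT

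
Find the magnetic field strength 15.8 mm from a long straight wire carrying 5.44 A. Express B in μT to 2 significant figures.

B ≈ 69 μT

For an infinitely long straight wire, B = μ₀I/(2πd).
B = (4π×10⁻⁷ × 5.44) / (2π × 0.0158) = 6.89×10⁻⁵ T.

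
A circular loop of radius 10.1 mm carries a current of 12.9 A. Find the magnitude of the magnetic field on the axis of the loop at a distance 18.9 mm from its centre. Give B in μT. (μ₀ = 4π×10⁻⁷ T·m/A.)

B ≈ 84.0 μT

On the axis of a circular loop, B = μ₀IR² / [2(R²+z²)^(3/2)].
R² + z² = (0.0101)² + (0.0189)² = 0.0004592 m², and (R²+z²)^(3/2) = 9.84×10⁻⁶ m³.
B = (4π×10⁻⁷ × 12.9 × 0.000102) / (2 × 9.84×10⁻⁶) = 8.40×10⁻⁵ T.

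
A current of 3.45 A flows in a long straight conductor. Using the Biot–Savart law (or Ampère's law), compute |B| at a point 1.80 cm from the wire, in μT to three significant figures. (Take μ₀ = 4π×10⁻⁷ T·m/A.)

For an infinitely long straight wire, B = μ₀I/(2πd).
B = (4π×10⁻⁷ × 3.45) / (2π × 0.018) = 3.83×10⁻⁵ T.

B ≈ 38.3 μT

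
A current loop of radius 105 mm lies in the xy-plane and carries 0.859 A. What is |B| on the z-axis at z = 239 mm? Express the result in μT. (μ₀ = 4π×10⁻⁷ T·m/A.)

On the axis of a circular loop, B = μ₀IR² / [2(R²+z²)^(3/2)].
R² + z² = (0.105)² + (0.239)² = 0.06815 m², and (R²+z²)^(3/2) = 1.78×10⁻² m³.
B = (4π×10⁻⁷ × 0.859 × 0.01102) / (2 × 1.78×10⁻²) = 3.34×10⁻⁷ T.

B ≈ 0.334 μT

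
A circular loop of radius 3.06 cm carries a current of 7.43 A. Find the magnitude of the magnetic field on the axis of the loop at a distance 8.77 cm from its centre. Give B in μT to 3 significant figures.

On the axis of a circular loop, B = μ₀IR² / [2(R²+z²)^(3/2)].
R² + z² = (0.0306)² + (0.0877)² = 0.008628 m², and (R²+z²)^(3/2) = 8.01×10⁻⁴ m³.
B = (4π×10⁻⁷ × 7.43 × 0.0009364) / (2 × 8.01×10⁻⁴) = 5.45×10⁻⁶ T.

B ≈ 5.45 μT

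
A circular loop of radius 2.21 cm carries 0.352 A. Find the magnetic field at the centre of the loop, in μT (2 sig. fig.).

At the centre of a circular loop the Biot–Savart law gives B = μ₀I/(2R).
B = (4π×10⁻⁷ × 0.352) / (2 × 0.0221) = 1.00×10⁻⁵ T.

B ≈ 10 μT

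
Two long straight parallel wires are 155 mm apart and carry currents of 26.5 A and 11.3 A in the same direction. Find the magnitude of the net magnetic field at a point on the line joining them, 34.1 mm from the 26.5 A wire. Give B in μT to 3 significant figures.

Each long wire gives B = μ₀I/(2πd). Distances are d₁ = 0.0341 m and d₂ = 0.1209 m.
B₁ = 1.55×10⁻⁴ T, B₂ = 1.87×10⁻⁵ T.
Between parallel currents the two contributions point in opposite directions, so they subtract. B = |B₁ − B₂| = |1.55×10⁻⁴ − 1.87×10⁻⁵| = 1.37×10⁻⁴ T.

B ≈ 137 μT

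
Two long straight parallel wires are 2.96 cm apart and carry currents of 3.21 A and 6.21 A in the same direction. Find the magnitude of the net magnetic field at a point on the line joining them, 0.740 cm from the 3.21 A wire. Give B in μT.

B ≈ 30.8 μT

Each long wire gives B = μ₀I/(2πd). Distances are d₁ = 0.0074 m and d₂ = 0.0222 m.
B₁ = 8.68×10⁻⁵ T, B₂ = 5.59×10⁻⁵ T.
Between parallel currents the two contributions point in opposite directions, so they subtract. B = |B₁ − B₂| = |8.68×10⁻⁵ − 5.59×10⁻⁵| = 3.08×10⁻⁵ T.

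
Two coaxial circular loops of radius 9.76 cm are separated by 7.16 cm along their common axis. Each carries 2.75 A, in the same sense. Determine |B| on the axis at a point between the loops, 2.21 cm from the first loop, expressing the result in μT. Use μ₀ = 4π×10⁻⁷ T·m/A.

B ≈ 29.0 μT

Each loop contributes B = μ₀IR²/[2(R²+z²)^(3/2)] on the axis, with z measured from that loop.
Loop 1 (z = 0.0221 m): B₁ = 1.64×10⁻⁵ T. Loop 2 (z = 0.0495 m): B₂ = 1.26×10⁻⁵ T.
The fields add: B = B₁ + B₂ = 2.90×10⁻⁵ T.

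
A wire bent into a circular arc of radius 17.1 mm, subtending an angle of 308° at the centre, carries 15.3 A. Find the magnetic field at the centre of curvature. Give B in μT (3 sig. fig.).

The Biot–Savart field of a circular arc at its centre is B = μ₀Iφ/(4πR), with φ = 5.376 rad.
B = (4π×10⁻⁷ × 15.3 × 5.376) / (4π × 0.0171) = 4.81×10⁻⁴ T.

B ≈ 481 μT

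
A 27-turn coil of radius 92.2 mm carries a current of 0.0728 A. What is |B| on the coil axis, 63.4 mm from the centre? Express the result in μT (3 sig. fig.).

For an N-turn flat coil, B = Nμ₀IR²/[2(R²+z²)^(3/2)] with R = 0.0922 m, z = 0.0634 m.
B = 27 × 2.78×10⁻⁷ T = 7.49×10⁻⁶ T.

B ≈ 7.49 μT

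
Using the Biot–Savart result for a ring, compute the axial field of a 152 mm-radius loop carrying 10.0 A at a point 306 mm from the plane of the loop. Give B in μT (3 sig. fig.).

B ≈ 3.64 μT

On the axis of a circular loop, B = μ₀IR² / [2(R²+z²)^(3/2)].
R² + z² = (0.152)² + (0.306)² = 0.1167 m², and (R²+z²)^(3/2) = 3.99×10⁻² m³.
B = (4π×10⁻⁷ × 10.0 × 0.0231) / (2 × 3.99×10⁻²) = 3.64×10⁻⁶ T.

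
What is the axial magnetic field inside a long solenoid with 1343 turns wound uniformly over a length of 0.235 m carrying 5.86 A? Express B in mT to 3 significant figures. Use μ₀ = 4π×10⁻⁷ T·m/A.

Inside a long solenoid, B = μ₀nI with n = 5715 turns/m.
B = 4π×10⁻⁷ × 5715 × 5.86 = 4.21×10⁻² T.

B ≈ 42.1 mT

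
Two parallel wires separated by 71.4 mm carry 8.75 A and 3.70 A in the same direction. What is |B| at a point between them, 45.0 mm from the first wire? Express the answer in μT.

B ≈ 10.9 μT

Each long wire gives B = μ₀I/(2πd). Distances are d₁ = 0.045 m and d₂ = 0.0264 m.
B₁ = 3.89×10⁻⁵ T, B₂ = 2.80×10⁻⁵ T.
Between parallel currents the two contributions point in opposite directions, so they subtract. B = |B₁ − B₂| = |3.89×10⁻⁵ − 2.80×10⁻⁵| = 1.09×10⁻⁵ T.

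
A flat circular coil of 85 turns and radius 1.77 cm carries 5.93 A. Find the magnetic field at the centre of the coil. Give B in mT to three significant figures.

For an N-turn flat coil, B = Nμ₀I/(2R) with R = 0.0177 m.
B = 85 × 2.11×10⁻⁴ T = 1.79×10⁻² T.

B ≈ 17.9 mT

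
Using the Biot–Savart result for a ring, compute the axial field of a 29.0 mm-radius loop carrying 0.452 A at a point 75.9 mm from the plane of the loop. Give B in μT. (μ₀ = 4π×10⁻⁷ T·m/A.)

On the axis of a circular loop, B = μ₀IR² / [2(R²+z²)^(3/2)].
R² + z² = (0.029)² + (0.0759)² = 0.006602 m², and (R²+z²)^(3/2) = 5.36×10⁻⁴ m³.
B = (4π×10⁻⁷ × 0.452 × 0.000841) / (2 × 5.36×10⁻⁴) = 4.45×10⁻⁷ T.

B ≈ 0.445 μT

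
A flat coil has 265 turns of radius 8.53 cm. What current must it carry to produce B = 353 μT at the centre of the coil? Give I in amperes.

For an N-turn coil, B = Nμ₀I/(2R) with R = 0.0853 m, so I = 2RB/(Nμ₀) = 2 × 0.0853 × 3.53×10⁻⁴ / (265 × 4π×10⁻⁷) = 0.181 A.

I ≈ 0.181 A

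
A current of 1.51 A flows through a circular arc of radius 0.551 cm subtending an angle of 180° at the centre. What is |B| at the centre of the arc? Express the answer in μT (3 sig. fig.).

B ≈ 86.1 μT

The Biot–Savart field of a circular arc at its centre is B = μ₀Iφ/(4πR), with φ = 3.142 rad.
B = (4π×10⁻⁷ × 1.51 × 3.142) / (4π × 0.00551) = 8.61×10⁻⁵ T.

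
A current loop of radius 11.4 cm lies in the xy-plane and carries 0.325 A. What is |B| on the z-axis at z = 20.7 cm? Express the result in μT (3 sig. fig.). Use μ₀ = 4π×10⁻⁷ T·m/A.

On the axis of a circular loop, B = μ₀IR² / [2(R²+z²)^(3/2)].
R² + z² = (0.114)² + (0.207)² = 0.05584 m², and (R²+z²)^(3/2) = 1.32×10⁻² m³.
B = (4π×10⁻⁷ × 0.325 × 0.013) / (2 × 1.32×10⁻²) = 2.01×10⁻⁷ T.

B ≈ 0.201 μT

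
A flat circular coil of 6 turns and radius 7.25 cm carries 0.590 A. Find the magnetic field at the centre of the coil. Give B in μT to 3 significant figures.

B ≈ 30.7 μT

For an N-turn flat coil, B = Nμ₀I/(2R) with R = 0.0725 m.
B = 6 × 5.11×10⁻⁶ T = 3.07×10⁻⁵ T.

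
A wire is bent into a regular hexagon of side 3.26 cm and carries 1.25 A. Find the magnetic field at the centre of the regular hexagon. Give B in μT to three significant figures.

B ≈ 26.6 μT

Each side is a finite straight segment at perpendicular distance d = a/(2 tan(π/6)) = 0.02823 m from the centre, with end-angles ±π/6.
One side contributes B₁ = (μ₀I/4πd)·2 sin(π/6) = 4.43×10⁻⁶ T.
All 6 sides add in the same direction: B = 6 × 4.43×10⁻⁶ = 2.66×10⁻⁵ T.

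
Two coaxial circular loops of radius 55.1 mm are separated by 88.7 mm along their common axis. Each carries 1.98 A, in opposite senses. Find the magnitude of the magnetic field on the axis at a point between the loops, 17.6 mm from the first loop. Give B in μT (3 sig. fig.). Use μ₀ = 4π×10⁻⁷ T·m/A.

Each loop contributes B = μ₀IR²/[2(R²+z²)^(3/2)] on the axis, with z measured from that loop.
Loop 1 (z = 0.0176 m): B₁ = 1.95×10⁻⁵ T. Loop 2 (z = 0.0711 m): B₂ = 5.19×10⁻⁶ T.
The fields oppose: B = |B₁ − B₂| = 1.43×10⁻⁵ T.

B ≈ 14.3 μT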